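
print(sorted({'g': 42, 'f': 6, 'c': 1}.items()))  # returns [('c', 1), ('f', 6), ('g', 42)]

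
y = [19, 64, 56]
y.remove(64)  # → [19, 56]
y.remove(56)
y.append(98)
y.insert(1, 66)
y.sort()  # [19, 66, 98]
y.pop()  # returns 98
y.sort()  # [19, 66]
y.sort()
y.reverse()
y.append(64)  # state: [66, 19, 64]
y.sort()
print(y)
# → [19, 64, 66]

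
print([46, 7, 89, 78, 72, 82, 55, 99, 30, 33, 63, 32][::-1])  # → [32, 63, 33, 30, 99, 55, 82, 72, 78, 89, 7, 46]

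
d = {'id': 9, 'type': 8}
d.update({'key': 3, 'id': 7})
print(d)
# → {'id': 7, 'type': 8, 'key': 3}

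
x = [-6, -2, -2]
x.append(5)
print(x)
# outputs [-6, -2, -2, 5]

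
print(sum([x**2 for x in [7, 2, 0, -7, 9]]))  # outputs 183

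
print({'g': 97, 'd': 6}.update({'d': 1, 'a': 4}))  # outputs None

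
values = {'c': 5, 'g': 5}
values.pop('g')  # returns 5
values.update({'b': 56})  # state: {'c': 5, 'b': 56}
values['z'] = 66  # {'c': 5, 'b': 56, 'z': 66}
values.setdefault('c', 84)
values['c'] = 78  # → {'c': 78, 'b': 56, 'z': 66}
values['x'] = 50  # {'c': 78, 'b': 56, 'z': 66, 'x': 50}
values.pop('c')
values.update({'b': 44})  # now {'b': 44, 'z': 66, 'x': 50}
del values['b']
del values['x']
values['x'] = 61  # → {'z': 66, 'x': 61}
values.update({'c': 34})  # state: {'z': 66, 'x': 61, 'c': 34}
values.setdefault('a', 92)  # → 92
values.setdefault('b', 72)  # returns 72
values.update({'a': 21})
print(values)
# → {'z': 66, 'x': 61, 'c': 34, 'a': 21, 'b': 72}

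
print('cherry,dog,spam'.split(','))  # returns ['cherry', 'dog', 'spam']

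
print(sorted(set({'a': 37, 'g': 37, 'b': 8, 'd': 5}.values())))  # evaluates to [5, 8, 37]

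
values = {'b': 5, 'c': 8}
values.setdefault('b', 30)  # 5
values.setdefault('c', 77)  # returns 8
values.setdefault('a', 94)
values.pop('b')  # 5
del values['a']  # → {'c': 8}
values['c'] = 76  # {'c': 76}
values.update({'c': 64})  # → {'c': 64}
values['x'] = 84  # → {'c': 64, 'x': 84}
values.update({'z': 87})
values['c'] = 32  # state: {'c': 32, 'x': 84, 'z': 87}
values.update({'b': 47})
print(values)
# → {'c': 32, 'x': 84, 'z': 87, 'b': 47}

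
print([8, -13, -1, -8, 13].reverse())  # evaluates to None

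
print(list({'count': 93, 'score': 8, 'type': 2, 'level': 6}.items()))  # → [('count', 93), ('score', 8), ('type', 2), ('level', 6)]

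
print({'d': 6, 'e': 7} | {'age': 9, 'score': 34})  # {'d': 6, 'e': 7, 'age': 9, 'score': 34}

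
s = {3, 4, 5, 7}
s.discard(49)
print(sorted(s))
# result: [3, 4, 5, 7]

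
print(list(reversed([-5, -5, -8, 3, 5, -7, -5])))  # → [-5, -7, 5, 3, -8, -5, -5]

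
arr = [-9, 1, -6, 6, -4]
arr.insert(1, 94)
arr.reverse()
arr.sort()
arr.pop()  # 94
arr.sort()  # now [-9, -6, -4, 1, 6]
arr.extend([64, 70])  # [-9, -6, -4, 1, 6, 64, 70]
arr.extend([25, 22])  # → [-9, -6, -4, 1, 6, 64, 70, 25, 22]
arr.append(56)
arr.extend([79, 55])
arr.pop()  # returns 55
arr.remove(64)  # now [-9, -6, -4, 1, 6, 70, 25, 22, 56, 79]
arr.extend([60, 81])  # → [-9, -6, -4, 1, 6, 70, 25, 22, 56, 79, 60, 81]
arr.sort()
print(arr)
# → [-9, -6, -4, 1, 6, 22, 25, 56, 60, 70, 79, 81]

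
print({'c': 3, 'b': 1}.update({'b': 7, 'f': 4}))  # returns None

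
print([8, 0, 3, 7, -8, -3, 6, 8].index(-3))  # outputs 5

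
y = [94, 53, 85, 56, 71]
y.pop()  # 71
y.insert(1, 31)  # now [94, 31, 53, 85, 56]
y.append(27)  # [94, 31, 53, 85, 56, 27]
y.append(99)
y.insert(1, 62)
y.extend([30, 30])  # [94, 62, 31, 53, 85, 56, 27, 99, 30, 30]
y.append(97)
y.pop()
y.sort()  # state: [27, 30, 30, 31, 53, 56, 62, 85, 94, 99]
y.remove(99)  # [27, 30, 30, 31, 53, 56, 62, 85, 94]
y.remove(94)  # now [27, 30, 30, 31, 53, 56, 62, 85]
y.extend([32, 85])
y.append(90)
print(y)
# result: [27, 30, 30, 31, 53, 56, 62, 85, 32, 85, 90]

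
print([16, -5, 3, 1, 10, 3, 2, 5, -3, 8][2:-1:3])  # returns [3, 3, -3]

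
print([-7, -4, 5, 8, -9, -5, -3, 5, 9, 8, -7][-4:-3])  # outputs [5]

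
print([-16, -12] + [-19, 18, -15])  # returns [-16, -12, -19, 18, -15]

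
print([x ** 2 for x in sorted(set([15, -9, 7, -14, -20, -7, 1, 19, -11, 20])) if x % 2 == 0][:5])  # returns [400, 196, 400]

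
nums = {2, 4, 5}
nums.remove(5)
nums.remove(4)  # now {2}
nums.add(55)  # {2, 55}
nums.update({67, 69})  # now {2, 55, 67, 69}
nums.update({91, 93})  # {2, 55, 67, 69, 91, 93}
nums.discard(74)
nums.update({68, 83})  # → {2, 55, 67, 68, 69, 83, 91, 93}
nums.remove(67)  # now {2, 55, 68, 69, 83, 91, 93}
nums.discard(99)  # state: {2, 55, 68, 69, 83, 91, 93}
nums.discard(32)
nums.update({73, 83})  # {2, 55, 68, 69, 73, 83, 91, 93}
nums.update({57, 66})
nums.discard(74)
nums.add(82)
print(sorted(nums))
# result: [2, 55, 57, 66, 68, 69, 73, 82, 83, 91, 93]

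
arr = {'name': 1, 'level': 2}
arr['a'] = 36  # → {'name': 1, 'level': 2, 'a': 36}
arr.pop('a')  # 36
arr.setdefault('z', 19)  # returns 19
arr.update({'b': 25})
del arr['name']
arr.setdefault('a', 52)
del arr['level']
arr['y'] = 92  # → {'z': 19, 'b': 25, 'a': 52, 'y': 92}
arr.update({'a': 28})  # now {'z': 19, 'b': 25, 'a': 28, 'y': 92}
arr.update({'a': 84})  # {'z': 19, 'b': 25, 'a': 84, 'y': 92}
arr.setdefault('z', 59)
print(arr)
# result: {'z': 19, 'b': 25, 'a': 84, 'y': 92}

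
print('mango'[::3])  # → mg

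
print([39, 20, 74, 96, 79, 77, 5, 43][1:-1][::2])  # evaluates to [20, 96, 77]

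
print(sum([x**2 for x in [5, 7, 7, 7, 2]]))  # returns 176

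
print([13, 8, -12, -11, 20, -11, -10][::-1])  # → [-10, -11, 20, -11, -12, 8, 13]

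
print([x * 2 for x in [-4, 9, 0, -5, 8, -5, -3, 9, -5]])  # [-8, 18, 0, -10, 16, -10, -6, 18, -10]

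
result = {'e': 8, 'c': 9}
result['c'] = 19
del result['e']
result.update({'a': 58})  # {'c': 19, 'a': 58}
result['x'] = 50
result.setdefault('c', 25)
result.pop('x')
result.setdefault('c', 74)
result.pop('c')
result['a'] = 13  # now {'a': 13}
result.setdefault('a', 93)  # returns 13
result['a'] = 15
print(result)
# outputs {'a': 15}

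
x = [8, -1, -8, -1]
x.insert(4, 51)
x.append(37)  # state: [8, -1, -8, -1, 51, 37]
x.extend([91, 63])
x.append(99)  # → [8, -1, -8, -1, 51, 37, 91, 63, 99]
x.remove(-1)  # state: [8, -8, -1, 51, 37, 91, 63, 99]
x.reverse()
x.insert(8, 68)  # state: [99, 63, 91, 37, 51, -1, -8, 8, 68]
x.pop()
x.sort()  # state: [-8, -1, 8, 37, 51, 63, 91, 99]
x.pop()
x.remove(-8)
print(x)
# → [-1, 8, 37, 51, 63, 91]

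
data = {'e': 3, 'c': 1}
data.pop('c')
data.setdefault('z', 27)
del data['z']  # {'e': 3}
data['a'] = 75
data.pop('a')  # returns 75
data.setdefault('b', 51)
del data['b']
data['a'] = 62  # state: {'e': 3, 'a': 62}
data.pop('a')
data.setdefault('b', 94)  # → 94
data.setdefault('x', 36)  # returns 36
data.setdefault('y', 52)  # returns 52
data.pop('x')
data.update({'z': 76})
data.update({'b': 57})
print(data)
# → {'e': 3, 'b': 57, 'y': 52, 'z': 76}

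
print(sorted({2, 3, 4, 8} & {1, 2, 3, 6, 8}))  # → [2, 3, 8]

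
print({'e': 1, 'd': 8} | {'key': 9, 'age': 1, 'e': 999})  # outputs {'e': 999, 'd': 8, 'key': 9, 'age': 1}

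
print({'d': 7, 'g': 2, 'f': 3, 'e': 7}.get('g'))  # 2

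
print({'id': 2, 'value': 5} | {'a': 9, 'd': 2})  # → {'id': 2, 'value': 5, 'a': 9, 'd': 2}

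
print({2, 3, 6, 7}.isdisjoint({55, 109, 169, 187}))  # True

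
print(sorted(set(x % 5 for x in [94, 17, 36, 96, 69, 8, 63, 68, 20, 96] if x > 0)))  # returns [0, 1, 2, 3, 4]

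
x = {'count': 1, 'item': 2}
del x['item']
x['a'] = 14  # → {'count': 1, 'a': 14}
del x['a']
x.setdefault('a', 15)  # 15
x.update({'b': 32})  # {'count': 1, 'a': 15, 'b': 32}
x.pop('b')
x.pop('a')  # 15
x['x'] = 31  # {'count': 1, 'x': 31}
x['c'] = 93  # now {'count': 1, 'x': 31, 'c': 93}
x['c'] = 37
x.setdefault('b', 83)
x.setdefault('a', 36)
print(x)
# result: {'count': 1, 'x': 31, 'c': 37, 'b': 83, 'a': 36}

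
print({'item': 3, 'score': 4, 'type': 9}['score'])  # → 4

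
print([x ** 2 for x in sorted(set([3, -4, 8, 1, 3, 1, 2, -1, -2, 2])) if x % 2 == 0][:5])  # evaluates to [16, 4, 4, 64]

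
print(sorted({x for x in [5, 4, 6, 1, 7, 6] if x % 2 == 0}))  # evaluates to [4, 6]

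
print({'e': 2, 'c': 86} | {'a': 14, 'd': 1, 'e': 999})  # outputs {'e': 999, 'c': 86, 'a': 14, 'd': 1}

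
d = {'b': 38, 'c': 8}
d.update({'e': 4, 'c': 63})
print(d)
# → {'b': 38, 'c': 63, 'e': 4}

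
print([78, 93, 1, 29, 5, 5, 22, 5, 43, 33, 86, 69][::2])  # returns [78, 1, 5, 22, 43, 86]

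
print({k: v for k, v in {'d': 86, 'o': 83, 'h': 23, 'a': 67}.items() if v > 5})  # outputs {'d': 86, 'o': 83, 'h': 23, 'a': 67}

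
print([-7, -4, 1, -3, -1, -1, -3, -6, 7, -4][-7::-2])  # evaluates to [-3, -4]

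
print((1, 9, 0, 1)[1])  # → 9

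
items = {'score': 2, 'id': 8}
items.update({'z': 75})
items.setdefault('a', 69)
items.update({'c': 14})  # {'score': 2, 'id': 8, 'z': 75, 'a': 69, 'c': 14}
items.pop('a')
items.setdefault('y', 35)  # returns 35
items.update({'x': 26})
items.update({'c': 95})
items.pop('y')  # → 35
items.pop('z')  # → 75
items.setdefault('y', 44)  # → 44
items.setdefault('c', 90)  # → 95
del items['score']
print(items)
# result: {'id': 8, 'c': 95, 'x': 26, 'y': 44}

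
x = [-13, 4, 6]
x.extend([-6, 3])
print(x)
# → [-13, 4, 6, -6, 3]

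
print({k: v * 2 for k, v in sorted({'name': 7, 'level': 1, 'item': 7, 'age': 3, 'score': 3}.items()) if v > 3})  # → {'item': 14, 'name': 14}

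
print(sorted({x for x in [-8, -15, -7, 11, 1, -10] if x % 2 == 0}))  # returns [-10, -8]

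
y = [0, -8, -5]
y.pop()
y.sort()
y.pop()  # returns 0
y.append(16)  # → [-8, 16]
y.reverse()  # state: [16, -8]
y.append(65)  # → [16, -8, 65]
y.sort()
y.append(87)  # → [-8, 16, 65, 87]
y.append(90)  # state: [-8, 16, 65, 87, 90]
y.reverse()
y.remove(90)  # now [87, 65, 16, -8]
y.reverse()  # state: [-8, 16, 65, 87]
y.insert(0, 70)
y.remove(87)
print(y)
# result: [70, -8, 16, 65]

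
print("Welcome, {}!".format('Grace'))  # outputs Welcome, Grace!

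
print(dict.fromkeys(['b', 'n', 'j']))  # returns {'b': None, 'n': None, 'j': None}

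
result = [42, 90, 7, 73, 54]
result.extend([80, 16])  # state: [42, 90, 7, 73, 54, 80, 16]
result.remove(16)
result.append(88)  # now [42, 90, 7, 73, 54, 80, 88]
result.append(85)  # [42, 90, 7, 73, 54, 80, 88, 85]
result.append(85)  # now [42, 90, 7, 73, 54, 80, 88, 85, 85]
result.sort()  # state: [7, 42, 54, 73, 80, 85, 85, 88, 90]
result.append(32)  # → [7, 42, 54, 73, 80, 85, 85, 88, 90, 32]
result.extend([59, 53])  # [7, 42, 54, 73, 80, 85, 85, 88, 90, 32, 59, 53]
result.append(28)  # [7, 42, 54, 73, 80, 85, 85, 88, 90, 32, 59, 53, 28]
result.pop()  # 28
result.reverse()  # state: [53, 59, 32, 90, 88, 85, 85, 80, 73, 54, 42, 7]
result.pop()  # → 7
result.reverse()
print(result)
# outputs [42, 54, 73, 80, 85, 85, 88, 90, 32, 59, 53]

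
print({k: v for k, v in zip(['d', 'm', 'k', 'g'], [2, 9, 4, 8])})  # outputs {'d': 2, 'm': 9, 'k': 4, 'g': 8}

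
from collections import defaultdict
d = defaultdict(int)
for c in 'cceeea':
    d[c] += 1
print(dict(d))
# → {'c': 2, 'e': 3, 'a': 1}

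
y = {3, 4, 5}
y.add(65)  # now {3, 4, 5, 65}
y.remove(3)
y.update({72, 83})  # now {4, 5, 65, 72, 83}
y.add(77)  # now {4, 5, 65, 72, 77, 83}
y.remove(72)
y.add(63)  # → {4, 5, 63, 65, 77, 83}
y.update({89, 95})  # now {4, 5, 63, 65, 77, 83, 89, 95}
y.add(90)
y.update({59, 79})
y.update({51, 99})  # {4, 5, 51, 59, 63, 65, 77, 79, 83, 89, 90, 95, 99}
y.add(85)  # {4, 5, 51, 59, 63, 65, 77, 79, 83, 85, 89, 90, 95, 99}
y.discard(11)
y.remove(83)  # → {4, 5, 51, 59, 63, 65, 77, 79, 85, 89, 90, 95, 99}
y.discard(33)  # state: {4, 5, 51, 59, 63, 65, 77, 79, 85, 89, 90, 95, 99}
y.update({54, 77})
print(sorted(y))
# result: [4, 5, 51, 54, 59, 63, 65, 77, 79, 85, 89, 90, 95, 99]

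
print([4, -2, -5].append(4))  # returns None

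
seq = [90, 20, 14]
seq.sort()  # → [14, 20, 90]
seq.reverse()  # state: [90, 20, 14]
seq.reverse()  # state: [14, 20, 90]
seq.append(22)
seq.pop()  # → 22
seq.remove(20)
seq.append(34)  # [14, 90, 34]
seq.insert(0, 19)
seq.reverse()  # [34, 90, 14, 19]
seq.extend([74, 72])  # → [34, 90, 14, 19, 74, 72]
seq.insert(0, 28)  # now [28, 34, 90, 14, 19, 74, 72]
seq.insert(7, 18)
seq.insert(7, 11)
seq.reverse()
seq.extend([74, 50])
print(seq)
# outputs [18, 11, 72, 74, 19, 14, 90, 34, 28, 74, 50]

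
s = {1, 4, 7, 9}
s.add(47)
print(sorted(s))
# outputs [1, 4, 7, 9, 47]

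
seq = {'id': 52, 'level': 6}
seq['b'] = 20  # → {'id': 52, 'level': 6, 'b': 20}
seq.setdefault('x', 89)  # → 89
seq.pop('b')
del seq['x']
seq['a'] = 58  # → {'id': 52, 'level': 6, 'a': 58}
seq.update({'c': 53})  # {'id': 52, 'level': 6, 'a': 58, 'c': 53}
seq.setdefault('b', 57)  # 57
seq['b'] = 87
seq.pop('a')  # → 58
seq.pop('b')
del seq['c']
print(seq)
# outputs {'id': 52, 'level': 6}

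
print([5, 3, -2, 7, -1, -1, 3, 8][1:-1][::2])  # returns [3, 7, -1]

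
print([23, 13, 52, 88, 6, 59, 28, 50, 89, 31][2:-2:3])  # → [52, 59]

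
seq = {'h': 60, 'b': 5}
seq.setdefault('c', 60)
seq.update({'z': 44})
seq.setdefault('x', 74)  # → 74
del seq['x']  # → {'h': 60, 'b': 5, 'c': 60, 'z': 44}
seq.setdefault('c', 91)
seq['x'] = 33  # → {'h': 60, 'b': 5, 'c': 60, 'z': 44, 'x': 33}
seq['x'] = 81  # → {'h': 60, 'b': 5, 'c': 60, 'z': 44, 'x': 81}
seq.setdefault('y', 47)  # 47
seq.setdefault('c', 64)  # 60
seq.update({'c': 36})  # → {'h': 60, 'b': 5, 'c': 36, 'z': 44, 'x': 81, 'y': 47}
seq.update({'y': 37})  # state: {'h': 60, 'b': 5, 'c': 36, 'z': 44, 'x': 81, 'y': 37}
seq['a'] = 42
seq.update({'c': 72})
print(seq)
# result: {'h': 60, 'b': 5, 'c': 72, 'z': 44, 'x': 81, 'y': 37, 'a': 42}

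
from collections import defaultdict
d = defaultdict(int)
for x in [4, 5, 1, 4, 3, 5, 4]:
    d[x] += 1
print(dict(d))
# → {4: 3, 5: 2, 1: 1, 3: 1}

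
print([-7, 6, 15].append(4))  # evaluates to None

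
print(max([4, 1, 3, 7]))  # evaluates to 7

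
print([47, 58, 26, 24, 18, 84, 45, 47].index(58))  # 1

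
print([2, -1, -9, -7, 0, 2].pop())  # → 2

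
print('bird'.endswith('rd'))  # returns True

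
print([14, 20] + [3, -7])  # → [14, 20, 3, -7]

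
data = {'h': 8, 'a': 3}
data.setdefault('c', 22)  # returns 22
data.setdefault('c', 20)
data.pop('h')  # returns 8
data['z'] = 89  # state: {'a': 3, 'c': 22, 'z': 89}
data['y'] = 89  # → {'a': 3, 'c': 22, 'z': 89, 'y': 89}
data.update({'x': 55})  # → {'a': 3, 'c': 22, 'z': 89, 'y': 89, 'x': 55}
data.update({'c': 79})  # {'a': 3, 'c': 79, 'z': 89, 'y': 89, 'x': 55}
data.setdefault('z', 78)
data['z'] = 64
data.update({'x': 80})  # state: {'a': 3, 'c': 79, 'z': 64, 'y': 89, 'x': 80}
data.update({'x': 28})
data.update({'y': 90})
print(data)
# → {'a': 3, 'c': 79, 'z': 64, 'y': 90, 'x': 28}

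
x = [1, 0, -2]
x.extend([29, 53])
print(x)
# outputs [1, 0, -2, 29, 53]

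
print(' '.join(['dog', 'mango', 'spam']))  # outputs dog mango spam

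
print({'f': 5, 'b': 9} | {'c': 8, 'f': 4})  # {'f': 4, 'b': 9, 'c': 8}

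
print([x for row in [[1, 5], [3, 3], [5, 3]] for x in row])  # [1, 5, 3, 3, 5, 3]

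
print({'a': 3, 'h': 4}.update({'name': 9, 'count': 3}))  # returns None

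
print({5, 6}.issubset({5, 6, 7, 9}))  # True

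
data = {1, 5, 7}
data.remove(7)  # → {1, 5}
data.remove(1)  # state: {5}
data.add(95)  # {5, 95}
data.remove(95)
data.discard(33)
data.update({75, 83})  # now {5, 75, 83}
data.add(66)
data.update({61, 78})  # {5, 61, 66, 75, 78, 83}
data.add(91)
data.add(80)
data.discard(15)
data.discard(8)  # {5, 61, 66, 75, 78, 80, 83, 91}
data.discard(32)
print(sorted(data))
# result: [5, 61, 66, 75, 78, 80, 83, 91]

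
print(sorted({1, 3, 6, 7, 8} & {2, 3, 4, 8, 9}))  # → [3, 8]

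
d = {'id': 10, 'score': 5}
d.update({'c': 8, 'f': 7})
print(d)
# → {'id': 10, 'score': 5, 'c': 8, 'f': 7}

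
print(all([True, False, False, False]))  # False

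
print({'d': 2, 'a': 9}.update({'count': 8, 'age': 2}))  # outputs None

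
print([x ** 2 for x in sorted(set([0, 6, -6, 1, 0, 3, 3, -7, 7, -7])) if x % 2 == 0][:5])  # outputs [36, 0, 36]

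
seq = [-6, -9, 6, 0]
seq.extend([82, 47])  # [-6, -9, 6, 0, 82, 47]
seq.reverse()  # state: [47, 82, 0, 6, -9, -6]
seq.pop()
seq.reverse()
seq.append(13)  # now [-9, 6, 0, 82, 47, 13]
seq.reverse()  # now [13, 47, 82, 0, 6, -9]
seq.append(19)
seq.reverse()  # [19, -9, 6, 0, 82, 47, 13]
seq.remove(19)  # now [-9, 6, 0, 82, 47, 13]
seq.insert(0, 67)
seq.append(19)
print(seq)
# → [67, -9, 6, 0, 82, 47, 13, 19]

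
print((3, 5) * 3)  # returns (3, 5, 3, 5, 3, 5)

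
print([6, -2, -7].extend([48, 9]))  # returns None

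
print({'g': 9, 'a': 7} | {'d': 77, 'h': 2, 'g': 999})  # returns {'g': 999, 'a': 7, 'd': 77, 'h': 2}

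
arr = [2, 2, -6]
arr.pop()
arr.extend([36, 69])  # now [2, 2, 36, 69]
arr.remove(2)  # [2, 36, 69]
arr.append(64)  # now [2, 36, 69, 64]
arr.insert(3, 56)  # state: [2, 36, 69, 56, 64]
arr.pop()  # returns 64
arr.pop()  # 56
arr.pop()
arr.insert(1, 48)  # [2, 48, 36]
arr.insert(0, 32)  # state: [32, 2, 48, 36]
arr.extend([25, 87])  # [32, 2, 48, 36, 25, 87]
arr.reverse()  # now [87, 25, 36, 48, 2, 32]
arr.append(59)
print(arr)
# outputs [87, 25, 36, 48, 2, 32, 59]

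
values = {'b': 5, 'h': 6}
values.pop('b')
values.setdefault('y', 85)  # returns 85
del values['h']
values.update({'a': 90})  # {'y': 85, 'a': 90}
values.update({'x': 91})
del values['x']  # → {'y': 85, 'a': 90}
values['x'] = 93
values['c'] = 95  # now {'y': 85, 'a': 90, 'x': 93, 'c': 95}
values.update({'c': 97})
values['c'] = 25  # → {'y': 85, 'a': 90, 'x': 93, 'c': 25}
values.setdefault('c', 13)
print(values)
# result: {'y': 85, 'a': 90, 'x': 93, 'c': 25}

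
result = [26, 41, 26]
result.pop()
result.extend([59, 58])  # [26, 41, 59, 58]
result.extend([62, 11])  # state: [26, 41, 59, 58, 62, 11]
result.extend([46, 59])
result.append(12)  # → [26, 41, 59, 58, 62, 11, 46, 59, 12]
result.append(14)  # [26, 41, 59, 58, 62, 11, 46, 59, 12, 14]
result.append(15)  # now [26, 41, 59, 58, 62, 11, 46, 59, 12, 14, 15]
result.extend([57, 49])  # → [26, 41, 59, 58, 62, 11, 46, 59, 12, 14, 15, 57, 49]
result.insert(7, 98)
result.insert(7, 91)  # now [26, 41, 59, 58, 62, 11, 46, 91, 98, 59, 12, 14, 15, 57, 49]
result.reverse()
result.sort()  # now [11, 12, 14, 15, 26, 41, 46, 49, 57, 58, 59, 59, 62, 91, 98]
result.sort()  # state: [11, 12, 14, 15, 26, 41, 46, 49, 57, 58, 59, 59, 62, 91, 98]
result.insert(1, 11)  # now [11, 11, 12, 14, 15, 26, 41, 46, 49, 57, 58, 59, 59, 62, 91, 98]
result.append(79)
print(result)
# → [11, 11, 12, 14, 15, 26, 41, 46, 49, 57, 58, 59, 59, 62, 91, 98, 79]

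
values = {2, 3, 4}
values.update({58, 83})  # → {2, 3, 4, 58, 83}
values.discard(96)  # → {2, 3, 4, 58, 83}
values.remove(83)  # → {2, 3, 4, 58}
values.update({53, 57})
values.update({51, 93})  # {2, 3, 4, 51, 53, 57, 58, 93}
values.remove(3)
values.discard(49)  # {2, 4, 51, 53, 57, 58, 93}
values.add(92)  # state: {2, 4, 51, 53, 57, 58, 92, 93}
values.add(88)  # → {2, 4, 51, 53, 57, 58, 88, 92, 93}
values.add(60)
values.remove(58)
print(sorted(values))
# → [2, 4, 51, 53, 57, 60, 88, 92, 93]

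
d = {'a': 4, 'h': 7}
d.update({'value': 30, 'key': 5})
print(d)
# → {'a': 4, 'h': 7, 'value': 30, 'key': 5}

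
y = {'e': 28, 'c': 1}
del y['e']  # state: {'c': 1}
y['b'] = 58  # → {'c': 1, 'b': 58}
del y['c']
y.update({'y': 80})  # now {'b': 58, 'y': 80}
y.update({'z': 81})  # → {'b': 58, 'y': 80, 'z': 81}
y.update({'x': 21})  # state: {'b': 58, 'y': 80, 'z': 81, 'x': 21}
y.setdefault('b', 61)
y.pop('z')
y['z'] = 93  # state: {'b': 58, 'y': 80, 'x': 21, 'z': 93}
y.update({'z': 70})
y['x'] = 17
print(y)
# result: {'b': 58, 'y': 80, 'x': 17, 'z': 70}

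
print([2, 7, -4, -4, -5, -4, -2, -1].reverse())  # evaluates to None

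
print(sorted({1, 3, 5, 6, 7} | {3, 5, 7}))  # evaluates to [1, 3, 5, 6, 7]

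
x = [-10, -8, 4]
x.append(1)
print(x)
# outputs [-10, -8, 4, 1]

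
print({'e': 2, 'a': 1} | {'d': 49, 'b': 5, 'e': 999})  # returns {'e': 999, 'a': 1, 'd': 49, 'b': 5}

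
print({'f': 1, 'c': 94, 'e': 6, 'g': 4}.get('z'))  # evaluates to None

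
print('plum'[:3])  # plu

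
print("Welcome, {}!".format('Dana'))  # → Welcome, Dana!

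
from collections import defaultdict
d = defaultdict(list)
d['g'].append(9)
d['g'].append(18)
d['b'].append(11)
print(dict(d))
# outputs {'g': [9, 18], 'b': [11]}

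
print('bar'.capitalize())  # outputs Bar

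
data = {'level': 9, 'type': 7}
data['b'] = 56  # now {'level': 9, 'type': 7, 'b': 56}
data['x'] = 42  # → {'level': 9, 'type': 7, 'b': 56, 'x': 42}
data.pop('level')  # 9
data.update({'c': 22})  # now {'type': 7, 'b': 56, 'x': 42, 'c': 22}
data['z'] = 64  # {'type': 7, 'b': 56, 'x': 42, 'c': 22, 'z': 64}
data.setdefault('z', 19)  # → 64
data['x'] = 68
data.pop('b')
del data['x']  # {'type': 7, 'c': 22, 'z': 64}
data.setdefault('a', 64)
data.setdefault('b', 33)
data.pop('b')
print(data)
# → {'type': 7, 'c': 22, 'z': 64, 'a': 64}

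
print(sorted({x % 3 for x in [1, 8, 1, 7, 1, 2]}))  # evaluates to [1, 2]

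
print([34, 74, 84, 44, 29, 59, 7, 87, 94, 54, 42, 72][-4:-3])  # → [94]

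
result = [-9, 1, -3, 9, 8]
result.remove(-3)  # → [-9, 1, 9, 8]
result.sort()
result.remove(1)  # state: [-9, 8, 9]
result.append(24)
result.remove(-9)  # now [8, 9, 24]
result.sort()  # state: [8, 9, 24]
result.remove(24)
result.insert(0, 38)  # [38, 8, 9]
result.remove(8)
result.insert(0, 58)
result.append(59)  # [58, 38, 9, 59]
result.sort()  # [9, 38, 58, 59]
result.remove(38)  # [9, 58, 59]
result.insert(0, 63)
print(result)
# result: [63, 9, 58, 59]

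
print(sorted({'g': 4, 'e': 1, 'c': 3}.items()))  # [('c', 3), ('e', 1), ('g', 4)]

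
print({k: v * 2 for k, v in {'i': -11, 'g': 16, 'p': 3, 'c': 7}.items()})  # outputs {'i': -22, 'g': 32, 'p': 6, 'c': 14}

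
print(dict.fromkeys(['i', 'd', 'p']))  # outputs {'i': None, 'd': None, 'p': None}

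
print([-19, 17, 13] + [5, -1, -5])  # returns [-19, 17, 13, 5, -1, -5]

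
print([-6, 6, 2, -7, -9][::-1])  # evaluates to [-9, -7, 2, 6, -6]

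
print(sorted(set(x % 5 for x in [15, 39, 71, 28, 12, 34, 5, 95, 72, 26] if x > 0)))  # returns [0, 1, 2, 3, 4]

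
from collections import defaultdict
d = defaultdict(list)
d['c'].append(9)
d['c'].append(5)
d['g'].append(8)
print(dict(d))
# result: {'c': [9, 5], 'g': [8]}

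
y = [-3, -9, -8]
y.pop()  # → -8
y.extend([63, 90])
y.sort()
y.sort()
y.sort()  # [-9, -3, 63, 90]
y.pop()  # 90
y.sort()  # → [-9, -3, 63]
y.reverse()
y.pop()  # -9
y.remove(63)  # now [-3]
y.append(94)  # [-3, 94]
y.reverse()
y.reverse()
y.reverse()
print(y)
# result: [94, -3]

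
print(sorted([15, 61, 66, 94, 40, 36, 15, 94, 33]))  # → [15, 15, 33, 36, 40, 61, 66, 94, 94]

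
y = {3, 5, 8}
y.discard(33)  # {3, 5, 8}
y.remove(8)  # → {3, 5}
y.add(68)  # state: {3, 5, 68}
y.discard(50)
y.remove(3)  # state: {5, 68}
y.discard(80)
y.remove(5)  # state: {68}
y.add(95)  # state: {68, 95}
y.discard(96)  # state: {68, 95}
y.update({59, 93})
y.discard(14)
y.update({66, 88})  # {59, 66, 68, 88, 93, 95}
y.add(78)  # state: {59, 66, 68, 78, 88, 93, 95}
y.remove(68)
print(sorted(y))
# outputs [59, 66, 78, 88, 93, 95]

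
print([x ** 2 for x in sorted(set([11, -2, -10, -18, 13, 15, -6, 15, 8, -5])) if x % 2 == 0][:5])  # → [324, 100, 36, 4, 64]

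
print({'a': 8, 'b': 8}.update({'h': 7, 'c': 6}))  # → None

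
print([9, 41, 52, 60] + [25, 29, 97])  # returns [9, 41, 52, 60, 25, 29, 97]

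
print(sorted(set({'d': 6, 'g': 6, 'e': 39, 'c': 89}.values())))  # [6, 39, 89]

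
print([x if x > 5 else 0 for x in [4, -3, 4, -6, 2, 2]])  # [0, 0, 0, 0, 0, 0]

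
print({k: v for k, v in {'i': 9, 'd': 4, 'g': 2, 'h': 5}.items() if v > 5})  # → {'i': 9}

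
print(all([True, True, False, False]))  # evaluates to False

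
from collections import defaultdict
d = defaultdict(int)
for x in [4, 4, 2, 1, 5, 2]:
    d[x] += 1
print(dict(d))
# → {4: 2, 2: 2, 1: 1, 5: 1}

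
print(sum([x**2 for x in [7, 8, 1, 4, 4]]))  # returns 146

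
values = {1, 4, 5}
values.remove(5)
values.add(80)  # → {1, 4, 80}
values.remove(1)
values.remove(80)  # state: {4}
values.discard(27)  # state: {4}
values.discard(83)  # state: {4}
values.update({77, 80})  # {4, 77, 80}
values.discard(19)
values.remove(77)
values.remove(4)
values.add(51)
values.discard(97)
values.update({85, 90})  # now {51, 80, 85, 90}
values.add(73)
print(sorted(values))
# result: [51, 73, 80, 85, 90]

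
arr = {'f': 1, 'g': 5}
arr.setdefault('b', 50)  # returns 50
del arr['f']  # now {'g': 5, 'b': 50}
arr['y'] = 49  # {'g': 5, 'b': 50, 'y': 49}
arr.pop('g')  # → 5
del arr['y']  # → {'b': 50}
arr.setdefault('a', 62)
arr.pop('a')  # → 62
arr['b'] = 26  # {'b': 26}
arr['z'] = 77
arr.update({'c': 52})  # {'b': 26, 'z': 77, 'c': 52}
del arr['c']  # {'b': 26, 'z': 77}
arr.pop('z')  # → 77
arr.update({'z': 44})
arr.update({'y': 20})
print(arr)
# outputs {'b': 26, 'z': 44, 'y': 20}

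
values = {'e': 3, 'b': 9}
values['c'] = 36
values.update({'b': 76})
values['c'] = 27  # {'e': 3, 'b': 76, 'c': 27}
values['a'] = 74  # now {'e': 3, 'b': 76, 'c': 27, 'a': 74}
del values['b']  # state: {'e': 3, 'c': 27, 'a': 74}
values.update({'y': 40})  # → {'e': 3, 'c': 27, 'a': 74, 'y': 40}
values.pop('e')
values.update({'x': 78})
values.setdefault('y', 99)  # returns 40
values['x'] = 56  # {'c': 27, 'a': 74, 'y': 40, 'x': 56}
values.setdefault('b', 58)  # 58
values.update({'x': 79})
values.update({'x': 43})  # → {'c': 27, 'a': 74, 'y': 40, 'x': 43, 'b': 58}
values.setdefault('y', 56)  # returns 40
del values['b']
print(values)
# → {'c': 27, 'a': 74, 'y': 40, 'x': 43}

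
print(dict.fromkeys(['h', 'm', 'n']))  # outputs {'h': None, 'm': None, 'n': None}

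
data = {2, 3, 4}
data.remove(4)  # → {2, 3}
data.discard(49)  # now {2, 3}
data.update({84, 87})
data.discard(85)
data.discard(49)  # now {2, 3, 84, 87}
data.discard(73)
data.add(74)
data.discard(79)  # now {2, 3, 74, 84, 87}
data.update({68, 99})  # {2, 3, 68, 74, 84, 87, 99}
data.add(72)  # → {2, 3, 68, 72, 74, 84, 87, 99}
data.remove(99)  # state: {2, 3, 68, 72, 74, 84, 87}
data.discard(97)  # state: {2, 3, 68, 72, 74, 84, 87}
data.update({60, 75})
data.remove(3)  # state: {2, 60, 68, 72, 74, 75, 84, 87}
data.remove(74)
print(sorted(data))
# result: [2, 60, 68, 72, 75, 84, 87]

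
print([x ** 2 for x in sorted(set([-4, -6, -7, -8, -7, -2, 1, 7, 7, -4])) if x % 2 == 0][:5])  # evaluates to [64, 36, 16, 4]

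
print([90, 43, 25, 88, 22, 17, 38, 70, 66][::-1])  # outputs [66, 70, 38, 17, 22, 88, 25, 43, 90]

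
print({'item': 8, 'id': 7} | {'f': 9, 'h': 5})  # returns {'item': 8, 'id': 7, 'f': 9, 'h': 5}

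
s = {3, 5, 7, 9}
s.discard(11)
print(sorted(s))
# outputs [3, 5, 7, 9]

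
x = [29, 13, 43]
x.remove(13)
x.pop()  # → 43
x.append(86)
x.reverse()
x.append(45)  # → [86, 29, 45]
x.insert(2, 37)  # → [86, 29, 37, 45]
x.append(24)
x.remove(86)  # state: [29, 37, 45, 24]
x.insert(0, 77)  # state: [77, 29, 37, 45, 24]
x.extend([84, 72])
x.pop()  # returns 72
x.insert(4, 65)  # [77, 29, 37, 45, 65, 24, 84]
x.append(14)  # [77, 29, 37, 45, 65, 24, 84, 14]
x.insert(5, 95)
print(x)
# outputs [77, 29, 37, 45, 65, 95, 24, 84, 14]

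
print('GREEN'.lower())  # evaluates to green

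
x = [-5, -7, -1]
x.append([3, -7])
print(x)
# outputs [-5, -7, -1, [3, -7]]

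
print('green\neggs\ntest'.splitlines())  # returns ['green', 'eggs', 'test']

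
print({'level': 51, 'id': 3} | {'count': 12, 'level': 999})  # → {'level': 999, 'id': 3, 'count': 12}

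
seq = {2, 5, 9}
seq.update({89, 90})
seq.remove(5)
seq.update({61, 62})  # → {2, 9, 61, 62, 89, 90}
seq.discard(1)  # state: {2, 9, 61, 62, 89, 90}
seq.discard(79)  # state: {2, 9, 61, 62, 89, 90}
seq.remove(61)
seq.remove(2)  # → {9, 62, 89, 90}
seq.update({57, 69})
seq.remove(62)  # {9, 57, 69, 89, 90}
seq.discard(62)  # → {9, 57, 69, 89, 90}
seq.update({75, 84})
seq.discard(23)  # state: {9, 57, 69, 75, 84, 89, 90}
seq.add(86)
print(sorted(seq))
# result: [9, 57, 69, 75, 84, 86, 89, 90]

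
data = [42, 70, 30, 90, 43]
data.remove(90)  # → [42, 70, 30, 43]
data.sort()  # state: [30, 42, 43, 70]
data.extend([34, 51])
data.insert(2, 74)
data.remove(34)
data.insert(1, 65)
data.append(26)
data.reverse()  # [26, 51, 70, 43, 74, 42, 65, 30]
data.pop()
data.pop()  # 65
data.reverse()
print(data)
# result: [42, 74, 43, 70, 51, 26]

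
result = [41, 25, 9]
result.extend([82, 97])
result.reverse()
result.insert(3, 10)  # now [97, 82, 9, 10, 25, 41]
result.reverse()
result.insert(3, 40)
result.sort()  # [9, 10, 25, 40, 41, 82, 97]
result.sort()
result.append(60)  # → [9, 10, 25, 40, 41, 82, 97, 60]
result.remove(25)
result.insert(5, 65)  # [9, 10, 40, 41, 82, 65, 97, 60]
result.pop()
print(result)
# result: [9, 10, 40, 41, 82, 65, 97]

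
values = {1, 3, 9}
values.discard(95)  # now {1, 3, 9}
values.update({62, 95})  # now {1, 3, 9, 62, 95}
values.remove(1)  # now {3, 9, 62, 95}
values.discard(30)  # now {3, 9, 62, 95}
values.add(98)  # {3, 9, 62, 95, 98}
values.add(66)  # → {3, 9, 62, 66, 95, 98}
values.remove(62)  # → {3, 9, 66, 95, 98}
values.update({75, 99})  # {3, 9, 66, 75, 95, 98, 99}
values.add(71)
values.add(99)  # {3, 9, 66, 71, 75, 95, 98, 99}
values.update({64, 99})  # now {3, 9, 64, 66, 71, 75, 95, 98, 99}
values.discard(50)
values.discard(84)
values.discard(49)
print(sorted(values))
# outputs [3, 9, 64, 66, 71, 75, 95, 98, 99]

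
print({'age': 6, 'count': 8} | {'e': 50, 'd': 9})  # {'age': 6, 'count': 8, 'e': 50, 'd': 9}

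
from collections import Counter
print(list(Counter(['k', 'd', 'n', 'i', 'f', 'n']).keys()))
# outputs ['k', 'd', 'n', 'i', 'f']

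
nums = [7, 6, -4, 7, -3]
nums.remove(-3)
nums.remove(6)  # [7, -4, 7]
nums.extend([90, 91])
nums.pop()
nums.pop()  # 90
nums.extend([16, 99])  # [7, -4, 7, 16, 99]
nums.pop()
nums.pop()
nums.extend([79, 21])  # [7, -4, 7, 79, 21]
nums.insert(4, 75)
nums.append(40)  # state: [7, -4, 7, 79, 75, 21, 40]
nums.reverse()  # [40, 21, 75, 79, 7, -4, 7]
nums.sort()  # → [-4, 7, 7, 21, 40, 75, 79]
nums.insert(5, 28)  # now [-4, 7, 7, 21, 40, 28, 75, 79]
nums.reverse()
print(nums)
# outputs [79, 75, 28, 40, 21, 7, 7, -4]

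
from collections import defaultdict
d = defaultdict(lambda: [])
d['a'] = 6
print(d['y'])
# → []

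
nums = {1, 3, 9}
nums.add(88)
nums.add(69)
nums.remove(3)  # {1, 9, 69, 88}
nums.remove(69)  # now {1, 9, 88}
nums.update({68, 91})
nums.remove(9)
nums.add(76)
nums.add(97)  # {1, 68, 76, 88, 91, 97}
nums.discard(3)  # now {1, 68, 76, 88, 91, 97}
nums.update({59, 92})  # {1, 59, 68, 76, 88, 91, 92, 97}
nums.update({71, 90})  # {1, 59, 68, 71, 76, 88, 90, 91, 92, 97}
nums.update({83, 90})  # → {1, 59, 68, 71, 76, 83, 88, 90, 91, 92, 97}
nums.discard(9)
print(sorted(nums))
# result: [1, 59, 68, 71, 76, 83, 88, 90, 91, 92, 97]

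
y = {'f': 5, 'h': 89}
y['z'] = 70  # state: {'f': 5, 'h': 89, 'z': 70}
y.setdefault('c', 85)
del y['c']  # {'f': 5, 'h': 89, 'z': 70}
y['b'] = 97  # {'f': 5, 'h': 89, 'z': 70, 'b': 97}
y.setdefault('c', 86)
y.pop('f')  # 5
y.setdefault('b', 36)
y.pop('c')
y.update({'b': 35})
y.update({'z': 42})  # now {'h': 89, 'z': 42, 'b': 35}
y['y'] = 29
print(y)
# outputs {'h': 89, 'z': 42, 'b': 35, 'y': 29}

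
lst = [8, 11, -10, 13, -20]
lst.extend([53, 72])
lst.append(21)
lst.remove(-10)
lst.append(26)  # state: [8, 11, 13, -20, 53, 72, 21, 26]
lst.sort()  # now [-20, 8, 11, 13, 21, 26, 53, 72]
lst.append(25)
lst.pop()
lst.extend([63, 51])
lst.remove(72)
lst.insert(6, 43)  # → [-20, 8, 11, 13, 21, 26, 43, 53, 63, 51]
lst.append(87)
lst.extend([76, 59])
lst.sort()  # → [-20, 8, 11, 13, 21, 26, 43, 51, 53, 59, 63, 76, 87]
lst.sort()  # [-20, 8, 11, 13, 21, 26, 43, 51, 53, 59, 63, 76, 87]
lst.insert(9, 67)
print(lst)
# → [-20, 8, 11, 13, 21, 26, 43, 51, 53, 67, 59, 63, 76, 87]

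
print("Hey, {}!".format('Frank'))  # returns Hey, Frank!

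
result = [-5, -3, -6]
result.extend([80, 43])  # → [-5, -3, -6, 80, 43]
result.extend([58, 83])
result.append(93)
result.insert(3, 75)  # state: [-5, -3, -6, 75, 80, 43, 58, 83, 93]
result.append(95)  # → [-5, -3, -6, 75, 80, 43, 58, 83, 93, 95]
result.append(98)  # [-5, -3, -6, 75, 80, 43, 58, 83, 93, 95, 98]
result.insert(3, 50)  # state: [-5, -3, -6, 50, 75, 80, 43, 58, 83, 93, 95, 98]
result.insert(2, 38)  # [-5, -3, 38, -6, 50, 75, 80, 43, 58, 83, 93, 95, 98]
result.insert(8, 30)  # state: [-5, -3, 38, -6, 50, 75, 80, 43, 30, 58, 83, 93, 95, 98]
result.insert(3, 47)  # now [-5, -3, 38, 47, -6, 50, 75, 80, 43, 30, 58, 83, 93, 95, 98]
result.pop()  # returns 98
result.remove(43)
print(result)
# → [-5, -3, 38, 47, -6, 50, 75, 80, 30, 58, 83, 93, 95]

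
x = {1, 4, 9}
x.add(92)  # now {1, 4, 9, 92}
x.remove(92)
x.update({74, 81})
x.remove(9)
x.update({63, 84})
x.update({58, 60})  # {1, 4, 58, 60, 63, 74, 81, 84}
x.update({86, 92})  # {1, 4, 58, 60, 63, 74, 81, 84, 86, 92}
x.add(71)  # {1, 4, 58, 60, 63, 71, 74, 81, 84, 86, 92}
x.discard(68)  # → {1, 4, 58, 60, 63, 71, 74, 81, 84, 86, 92}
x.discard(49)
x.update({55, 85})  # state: {1, 4, 55, 58, 60, 63, 71, 74, 81, 84, 85, 86, 92}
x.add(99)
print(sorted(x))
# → [1, 4, 55, 58, 60, 63, 71, 74, 81, 84, 85, 86, 92, 99]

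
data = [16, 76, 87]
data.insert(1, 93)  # [16, 93, 76, 87]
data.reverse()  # [87, 76, 93, 16]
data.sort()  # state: [16, 76, 87, 93]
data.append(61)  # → [16, 76, 87, 93, 61]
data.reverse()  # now [61, 93, 87, 76, 16]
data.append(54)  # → [61, 93, 87, 76, 16, 54]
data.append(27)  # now [61, 93, 87, 76, 16, 54, 27]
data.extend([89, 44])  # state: [61, 93, 87, 76, 16, 54, 27, 89, 44]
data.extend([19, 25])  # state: [61, 93, 87, 76, 16, 54, 27, 89, 44, 19, 25]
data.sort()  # [16, 19, 25, 27, 44, 54, 61, 76, 87, 89, 93]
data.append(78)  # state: [16, 19, 25, 27, 44, 54, 61, 76, 87, 89, 93, 78]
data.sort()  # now [16, 19, 25, 27, 44, 54, 61, 76, 78, 87, 89, 93]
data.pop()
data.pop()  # 89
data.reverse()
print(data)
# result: [87, 78, 76, 61, 54, 44, 27, 25, 19, 16]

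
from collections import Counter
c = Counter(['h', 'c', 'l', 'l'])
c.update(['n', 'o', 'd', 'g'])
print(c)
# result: Counter({'l': 2, 'h': 1, 'c': 1, 'n': 1, 'o': 1, 'd': 1, 'g': 1})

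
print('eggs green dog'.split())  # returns ['eggs', 'green', 'dog']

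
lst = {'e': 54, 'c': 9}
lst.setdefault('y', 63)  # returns 63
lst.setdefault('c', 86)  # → 9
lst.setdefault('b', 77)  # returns 77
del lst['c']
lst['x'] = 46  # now {'e': 54, 'y': 63, 'b': 77, 'x': 46}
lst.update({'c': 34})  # {'e': 54, 'y': 63, 'b': 77, 'x': 46, 'c': 34}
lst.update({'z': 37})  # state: {'e': 54, 'y': 63, 'b': 77, 'x': 46, 'c': 34, 'z': 37}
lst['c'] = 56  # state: {'e': 54, 'y': 63, 'b': 77, 'x': 46, 'c': 56, 'z': 37}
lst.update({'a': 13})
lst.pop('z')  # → 37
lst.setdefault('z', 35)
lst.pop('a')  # 13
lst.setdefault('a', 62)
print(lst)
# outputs {'e': 54, 'y': 63, 'b': 77, 'x': 46, 'c': 56, 'z': 35, 'a': 62}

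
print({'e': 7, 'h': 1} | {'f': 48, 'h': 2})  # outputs {'e': 7, 'h': 2, 'f': 48}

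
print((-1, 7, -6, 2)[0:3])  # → (-1, 7, -6)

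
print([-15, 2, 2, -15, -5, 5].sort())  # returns None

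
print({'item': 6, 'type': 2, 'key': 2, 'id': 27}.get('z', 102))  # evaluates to 102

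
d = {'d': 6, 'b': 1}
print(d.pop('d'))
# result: 6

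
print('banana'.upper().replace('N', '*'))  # BA*A*A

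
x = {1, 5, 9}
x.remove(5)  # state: {1, 9}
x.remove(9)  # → {1}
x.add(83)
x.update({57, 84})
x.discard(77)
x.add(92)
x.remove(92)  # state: {1, 57, 83, 84}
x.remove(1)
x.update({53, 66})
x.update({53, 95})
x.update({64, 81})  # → {53, 57, 64, 66, 81, 83, 84, 95}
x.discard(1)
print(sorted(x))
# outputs [53, 57, 64, 66, 81, 83, 84, 95]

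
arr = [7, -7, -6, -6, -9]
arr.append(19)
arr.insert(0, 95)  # [95, 7, -7, -6, -6, -9, 19]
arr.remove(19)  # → [95, 7, -7, -6, -6, -9]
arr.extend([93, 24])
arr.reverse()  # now [24, 93, -9, -6, -6, -7, 7, 95]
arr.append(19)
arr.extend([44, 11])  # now [24, 93, -9, -6, -6, -7, 7, 95, 19, 44, 11]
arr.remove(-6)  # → [24, 93, -9, -6, -7, 7, 95, 19, 44, 11]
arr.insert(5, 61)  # [24, 93, -9, -6, -7, 61, 7, 95, 19, 44, 11]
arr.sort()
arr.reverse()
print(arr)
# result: [95, 93, 61, 44, 24, 19, 11, 7, -6, -7, -9]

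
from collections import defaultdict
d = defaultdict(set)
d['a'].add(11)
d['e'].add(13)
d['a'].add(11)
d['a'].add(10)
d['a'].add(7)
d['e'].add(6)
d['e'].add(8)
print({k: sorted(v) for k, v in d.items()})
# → {'a': [7, 10, 11], 'e': [6, 8, 13]}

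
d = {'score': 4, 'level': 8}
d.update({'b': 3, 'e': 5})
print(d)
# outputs {'score': 4, 'level': 8, 'b': 3, 'e': 5}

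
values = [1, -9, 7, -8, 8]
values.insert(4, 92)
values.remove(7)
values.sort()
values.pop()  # 92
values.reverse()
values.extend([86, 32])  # [8, 1, -8, -9, 86, 32]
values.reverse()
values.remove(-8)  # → [32, 86, -9, 1, 8]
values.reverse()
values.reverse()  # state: [32, 86, -9, 1, 8]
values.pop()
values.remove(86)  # [32, -9, 1]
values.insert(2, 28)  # [32, -9, 28, 1]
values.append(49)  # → [32, -9, 28, 1, 49]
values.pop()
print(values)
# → [32, -9, 28, 1]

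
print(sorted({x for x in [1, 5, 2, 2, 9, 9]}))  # [1, 2, 5, 9]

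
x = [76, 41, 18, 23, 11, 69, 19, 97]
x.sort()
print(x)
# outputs [11, 18, 19, 23, 41, 69, 76, 97]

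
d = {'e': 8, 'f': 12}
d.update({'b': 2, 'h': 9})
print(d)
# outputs {'e': 8, 'f': 12, 'b': 2, 'h': 9}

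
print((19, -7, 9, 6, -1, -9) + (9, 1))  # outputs (19, -7, 9, 6, -1, -9, 9, 1)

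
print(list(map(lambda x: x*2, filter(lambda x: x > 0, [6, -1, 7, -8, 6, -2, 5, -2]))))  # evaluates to [12, 14, 12, 10]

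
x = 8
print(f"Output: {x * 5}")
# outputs Output: 40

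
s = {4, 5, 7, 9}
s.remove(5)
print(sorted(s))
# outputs [4, 7, 9]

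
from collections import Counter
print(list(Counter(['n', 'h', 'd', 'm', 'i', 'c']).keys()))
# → ['n', 'h', 'd', 'm', 'i', 'c']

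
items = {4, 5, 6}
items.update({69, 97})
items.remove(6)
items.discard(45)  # {4, 5, 69, 97}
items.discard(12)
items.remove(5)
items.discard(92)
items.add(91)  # {4, 69, 91, 97}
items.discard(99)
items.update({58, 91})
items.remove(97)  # {4, 58, 69, 91}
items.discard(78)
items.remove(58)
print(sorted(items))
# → [4, 69, 91]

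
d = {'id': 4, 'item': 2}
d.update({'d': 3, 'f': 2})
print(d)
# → {'id': 4, 'item': 2, 'd': 3, 'f': 2}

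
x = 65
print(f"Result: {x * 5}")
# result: Result: 325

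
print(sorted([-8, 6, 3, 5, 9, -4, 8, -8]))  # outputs [-8, -8, -4, 3, 5, 6, 8, 9]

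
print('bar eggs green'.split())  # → ['bar', 'eggs', 'green']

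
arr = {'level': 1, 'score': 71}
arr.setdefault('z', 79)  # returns 79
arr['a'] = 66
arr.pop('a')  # 66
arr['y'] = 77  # {'level': 1, 'score': 71, 'z': 79, 'y': 77}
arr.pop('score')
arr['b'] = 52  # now {'level': 1, 'z': 79, 'y': 77, 'b': 52}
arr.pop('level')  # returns 1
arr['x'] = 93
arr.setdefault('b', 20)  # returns 52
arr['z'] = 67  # {'z': 67, 'y': 77, 'b': 52, 'x': 93}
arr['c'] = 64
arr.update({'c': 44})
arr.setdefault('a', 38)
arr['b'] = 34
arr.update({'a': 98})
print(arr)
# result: {'z': 67, 'y': 77, 'b': 34, 'x': 93, 'c': 44, 'a': 98}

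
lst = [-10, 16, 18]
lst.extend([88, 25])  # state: [-10, 16, 18, 88, 25]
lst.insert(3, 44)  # [-10, 16, 18, 44, 88, 25]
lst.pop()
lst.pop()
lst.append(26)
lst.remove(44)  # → [-10, 16, 18, 26]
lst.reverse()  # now [26, 18, 16, -10]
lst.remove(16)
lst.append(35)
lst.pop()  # 35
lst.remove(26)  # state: [18, -10]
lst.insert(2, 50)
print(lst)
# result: [18, -10, 50]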